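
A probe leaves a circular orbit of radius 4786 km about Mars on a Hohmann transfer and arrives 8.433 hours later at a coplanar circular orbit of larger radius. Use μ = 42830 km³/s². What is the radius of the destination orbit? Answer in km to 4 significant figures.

r₂ = 26960 km

Transfer time t = 8.433 hours = 30358.8 s, and t = π√(a_t³/μ).
So a_t = (μ t²/π²)^(1/3) = (42830 × (30358.8)² / π²)^(1/3) = 15873 km.
Since a_t = (r₁ + r₂)/2, r₂ = 2a_t − r₁ = 2×15873 − 4786 = 26960 km.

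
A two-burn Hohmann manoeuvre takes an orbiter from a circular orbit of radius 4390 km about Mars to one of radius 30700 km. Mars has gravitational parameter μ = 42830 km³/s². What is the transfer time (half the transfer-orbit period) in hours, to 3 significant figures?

Transfer-ellipse semi-major axis a_t = (r₁ + r₂)/2 = (4390 + 30700)/2 = 17545 km.
By Kepler's third law the transfer-orbit period is T = 2π√(a_t³/μ), so t = T/2 = 35280 s.
Converting: 35280 s ÷ 3600 s/hour = 9.80 hours.

t = 9.80 hours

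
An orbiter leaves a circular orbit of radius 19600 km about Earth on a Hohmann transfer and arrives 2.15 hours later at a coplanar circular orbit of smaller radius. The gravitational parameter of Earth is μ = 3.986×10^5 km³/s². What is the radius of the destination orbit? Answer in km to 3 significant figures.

Transfer time t = 2.15 hours = 7740 s, and t = π√(a_t³/μ).
So a_t = (μ t²/π²)^(1/3) = (3.986×10^5 × (7740)² / π²)^(1/3) = 13425 km.
Since a_t = (r₁ + r₂)/2, r₂ = 2a_t − r₁ = 2×13425 − 19600 = 7250 km.

r₂ = 7250 km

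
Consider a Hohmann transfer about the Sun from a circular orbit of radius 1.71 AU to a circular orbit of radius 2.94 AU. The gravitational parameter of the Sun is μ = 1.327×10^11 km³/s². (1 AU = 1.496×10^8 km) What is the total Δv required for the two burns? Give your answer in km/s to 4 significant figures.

Δv = 5.309 km/s

In km: r₁ = 1.71 × 1.496×10^8 = 2.55816×10^8 km; r₂ = 2.94 × 1.496×10^8 = 4.39824×10^8 km.
Transfer-ellipse semi-major axis a_t = (r₁ + r₂)/2 = (2.55816×10^8 + 4.39824×10^8)/2 = 3.4782×10^8 km.
Circular speed at r₁: v₁ = √(μ/r₁) = √(1.327×10^11/2.55816×10^8) = 22.7757 km/s.
On the transfer ellipse at r₁, vis-viva gives v_p = √[μ(2/r₁ − 1/a_t)] = 25.6114 km/s.
First burn Δv₁ = |v_p − v₁| = 2.836 km/s.
At r₂, v₂ = √(μ/r₂) = 17.3698 km/s.
Transfer-orbit speed at r₂: v_a = √[μ(2/r₂ − 1/a_t)] = 14.8964 km/s.
Second burn Δv₂ = |v₂ − v_a| = 2.473 km/s.
Δv = Δv₁ + Δv₂ = 2.836 + 2.473 = 5.309 km/s.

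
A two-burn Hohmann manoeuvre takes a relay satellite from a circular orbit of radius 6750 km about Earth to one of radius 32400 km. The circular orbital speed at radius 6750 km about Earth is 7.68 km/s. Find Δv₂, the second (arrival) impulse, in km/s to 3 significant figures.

Δv₂ = 1.45 km/s

From the circular-orbit relation v² = μ/r at r = 6750 km: μ = v²r = (7.68)² × 6750 = 3.98131×10^5 km³/s².
The Hohmann ellipse has a_t = (r₁ + r₂)/2 = 19575 km.
On the circular orbit at r = 32400 km, v_c = √(μ/r) = 3.505 km/s.
Vis-viva on the transfer ellipse at r = 32400 km gives v_t = √[μ(2/r − 1/a_t)] = 2.058 km/s.
Δv₂ = |v_t − v_c| = |2.058 − 3.505| = 1.447 km/s.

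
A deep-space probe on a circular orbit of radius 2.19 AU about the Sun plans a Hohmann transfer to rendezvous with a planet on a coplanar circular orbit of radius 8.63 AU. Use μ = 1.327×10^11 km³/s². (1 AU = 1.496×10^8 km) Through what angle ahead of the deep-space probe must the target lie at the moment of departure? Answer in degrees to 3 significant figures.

In km: r₁ = 2.19 × 1.496×10^8 = 3.27624×10^8 km; r₂ = 8.63 × 1.496×10^8 = 1.291048×10^9 km.
Transfer-ellipse semi-major axis a_t = (r₁ + r₂)/2 = (3.27624×10^8 + 1.291048×10^9)/2 = 8.09336×10^8 km.
The half-period of the transfer ellipse is t = π√(a_t³/μ) = 1.9857×10^8 s.
Target angular speed ω₂ = √(μ/r₂³) = 7.8528×10^-9 rad/s.
Angle swept by the target during transfer: ω₂·t = 1.5593 rad = 89.34°.
Arrival is 180° from departure on the ellipse, so φ = 180° − 89.34° = 90.7°.

φ = 90.7°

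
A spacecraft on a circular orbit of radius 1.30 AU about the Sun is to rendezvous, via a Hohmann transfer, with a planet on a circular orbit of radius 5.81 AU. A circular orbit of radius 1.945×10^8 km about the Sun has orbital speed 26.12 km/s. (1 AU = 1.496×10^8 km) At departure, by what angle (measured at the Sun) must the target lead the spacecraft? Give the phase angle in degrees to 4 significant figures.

φ = 93.85°

From the circular-orbit relation v² = μ/r at r = 1.945×10^8 km: μ = v²r = (26.12)² × 1.945×10^8 = 1.32698×10^11 km³/s².
In km: r₁ = 1.30 × 1.496×10^8 = 1.9448×10^8 km; r₂ = 5.81 × 1.496×10^8 = 8.69176×10^8 km.
The Hohmann ellipse has a_t = (r₁ + r₂)/2 = 5.31828×10^8 km.
The half-period of the transfer ellipse is t = π√(a_t³/μ) = 1.0577×10^8 s.
Target angular speed ω₂ = √(μ/r₂³) = 1.4216×10^-8 rad/s.
Angle swept by the target during transfer: ω₂·t = 1.5036 rad = 86.15°.
The spacecraft traverses 180° on the transfer ellipse, so the target must lead by 180° − 86.15° = 93.85°.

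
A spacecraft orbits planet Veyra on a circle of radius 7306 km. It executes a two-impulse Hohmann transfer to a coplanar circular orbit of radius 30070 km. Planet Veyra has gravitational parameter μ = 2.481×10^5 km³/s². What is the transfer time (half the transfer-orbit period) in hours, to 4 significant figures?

t = 4.476 hours

Transfer-ellipse semi-major axis a_t = (r₁ + r₂)/2 = (7306 + 30070)/2 = 18688 km.
Half the transfer-orbit period gives t = π√(a_t³/μ) = 16113 s.
Converting: 16113 s ÷ 3600 s/hour = 4.476 hours.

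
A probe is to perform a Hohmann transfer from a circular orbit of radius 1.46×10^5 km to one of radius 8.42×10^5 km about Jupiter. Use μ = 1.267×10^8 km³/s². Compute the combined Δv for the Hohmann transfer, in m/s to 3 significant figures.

Δv = 14600 m/s

The Hohmann ellipse has a_t = (r₁ + r₂)/2 = 4.940×10^5 km.
At r₁ the circular-orbit speed is v₁ = √(μ/r₁) = 29.459 km/s.
On the transfer ellipse at r₁, vis-viva equation gives v_p = √[μ(2/r₁ − 1/a_t)] = 38.460 km/s.
First burn Δv₁ = |v_p − v₁| = 9.001 km/s.
Circular speed at r₂: v₂ = √(μ/r₂) = 12.267 km/s.
Transfer-orbit speed at r₂: v_a = √[μ(2/r₂ − 1/a_t)] = 6.6688 km/s.
Second burn Δv₂ = |v₂ − v_a| = 5.598 km/s.
Total Δv = Δv₁ + Δv₂ = 14.60 km/s.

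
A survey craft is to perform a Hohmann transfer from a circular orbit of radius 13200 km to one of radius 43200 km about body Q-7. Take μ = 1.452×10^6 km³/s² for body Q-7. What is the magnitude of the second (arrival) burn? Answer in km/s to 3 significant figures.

The Hohmann ellipse has a_t = (r₁ + r₂)/2 = 28200 km.
On the circular orbit at r = 43200 km, v_c = √(μ/r) = 5.7975 km/s.
Transfer-orbit speed at the same r (vis-viva, a = a_t): v_t = √[μ(2/r − 1/a_t)] = 3.9665 km/s.
Δv₂ = |v_t − v_c| = |3.9665 − 5.7975| = 1.831 km/s.

Δv₂ = 1.83 km/s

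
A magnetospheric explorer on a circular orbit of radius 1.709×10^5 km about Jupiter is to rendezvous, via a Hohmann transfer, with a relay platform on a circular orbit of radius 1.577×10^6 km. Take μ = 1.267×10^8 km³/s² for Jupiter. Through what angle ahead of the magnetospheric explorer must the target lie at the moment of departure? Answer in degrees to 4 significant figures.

φ = 105.7°

Transfer-ellipse semi-major axis a_t = (r₁ + r₂)/2 = (1.709×10^5 + 1.577×10^6)/2 = 8.7395×10^5 km.
The half-period of the transfer ellipse is t = π√(a_t³/μ) = 2.280×10^5 s.
Target angular speed ω₂ = √(μ/r₂³) = 5.684×10^-6 rad/s.
Angle swept by the target during transfer: ω₂·t = 1.296 rad = 74.26°.
The magnetospheric explorer traverses 180° on the transfer ellipse, so the target must lead by 180° − 74.26° = 105.7°.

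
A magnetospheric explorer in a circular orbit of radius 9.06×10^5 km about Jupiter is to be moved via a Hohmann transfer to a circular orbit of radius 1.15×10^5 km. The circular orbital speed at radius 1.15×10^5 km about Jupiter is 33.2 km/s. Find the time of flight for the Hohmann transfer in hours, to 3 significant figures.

From the circular-orbit relation v² = μ/r at r = 1.15×10^5 km: μ = v²r = (33.2)² × 1.15×10^5 = 1.26758×10^8 km³/s².
Transfer-ellipse semi-major axis a_t = (r₁ + r₂)/2 = (9.060×10^5 + 1.150×10^5)/2 = 5.105×10^5 km.
By Kepler's third law the transfer-orbit period is T = 2π√(a_t³/μ), so t = T/2 = 1.018×10^5 s.
Converting: 1.018×10^5 s ÷ 3600 s/hour = 28.3 hours.

t = 28.3 hours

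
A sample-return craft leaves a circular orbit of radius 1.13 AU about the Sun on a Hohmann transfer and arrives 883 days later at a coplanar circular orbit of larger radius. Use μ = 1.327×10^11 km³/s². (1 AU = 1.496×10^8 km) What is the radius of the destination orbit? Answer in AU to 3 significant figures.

r₂ = 4.59 AU

In km: r₁ = 1.13 × 1.496×10^8 = 1.69048×10^8 km.
Transfer time t = 883 days = 7.62912×10^7 s, and t = π√(a_t³/μ).
So a_t = (μ t²/π²)^(1/3) = (1.327×10^11 × (7.62912×10^7)² / π²)^(1/3) = 4.2773×10^8 km.
Since a_t = (r₁ + r₂)/2, r₂ = 2a_t − r₁ = 2×4.2773×10^8 − 1.69048×10^8 = 6.86412×10^8 km.
In AU: r₂ = 6.86412×10^8 / 1.496×10^8 = 4.59 AU.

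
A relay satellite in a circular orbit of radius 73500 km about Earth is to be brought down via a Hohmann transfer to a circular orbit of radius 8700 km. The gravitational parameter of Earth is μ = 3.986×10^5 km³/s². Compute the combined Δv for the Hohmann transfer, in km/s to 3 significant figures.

Δv = 3.54 km/s

Transfer-ellipse semi-major axis a_t = (r₁ + r₂)/2 = (73500 + 8700)/2 = 41100 km.
Circular speed at r₁: v₁ = √(μ/r₁) = √(3.986×10^5/73500) = 2.3288 km/s.
On the transfer ellipse at r₁, vis-viva equation gives v_a = √[μ(2/r₁ − 1/a_t)] = 1.0714 km/s.
First burn Δv₁ = |v_a − v₁| = 1.257 km/s.
At r₂, v₂ = √(μ/r₂) = 6.769 km/s.
Transfer-orbit speed at r₂: v_p = √[μ(2/r₂ − 1/a_t)] = 9.052 km/s.
Second burn Δv₂ = |v₂ − v_p| = 2.283 km/s.
Δv = Δv₁ + Δv₂ = 1.257 + 2.283 = 3.540 km/s.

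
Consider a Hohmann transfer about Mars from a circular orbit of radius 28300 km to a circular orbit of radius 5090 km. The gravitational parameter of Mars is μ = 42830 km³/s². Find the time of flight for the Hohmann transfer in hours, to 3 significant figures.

Semi-major axis of the transfer orbit: a_t = (28300 + 5090)/2 = 16695 km.
By Kepler's third law the transfer-orbit period is T = 2π√(a_t³/μ), so t = T/2 = 32750 s.
Converting: 32750 s ÷ 3600 s/hour = 9.10 hours.

t = 9.10 hours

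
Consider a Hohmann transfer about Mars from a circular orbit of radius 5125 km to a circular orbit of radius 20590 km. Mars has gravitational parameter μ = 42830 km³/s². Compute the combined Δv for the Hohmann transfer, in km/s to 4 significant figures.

Δv = 1.299 km/s

Transfer-ellipse semi-major axis a_t = (r₁ + r₂)/2 = (5125 + 20590)/2 = 12857.5 km.
Circular speed at r₁: v₁ = √(μ/r₁) = √(42830/5125) = 2.8909 km/s.
On the transfer ellipse at r₁, vis-viva equation gives v_p = √[μ(2/r₁ − 1/a_t)] = 3.6583 km/s.
First burn Δv₁ = |v_p − v₁| = 0.7674 km/s.
At r₂, v₂ = √(μ/r₂) = 1.4423 km/s.
Transfer-orbit speed at r₂: v_a = √[μ(2/r₂ − 1/a_t)] = 0.91057 km/s.
Second burn Δv₂ = |v₂ − v_a| = 0.5317 km/s.
Δv = Δv₁ + Δv₂ = 0.7674 + 0.5317 = 1.299 km/s.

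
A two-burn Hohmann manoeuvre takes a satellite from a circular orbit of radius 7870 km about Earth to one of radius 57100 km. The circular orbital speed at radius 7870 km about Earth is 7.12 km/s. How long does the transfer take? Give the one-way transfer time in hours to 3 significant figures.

From the circular-orbit relation v² = μ/r at r = 7870 km: μ = v²r = (7.12)² × 7870 = 3.98965×10^5 km³/s².
Semi-major axis of the transfer orbit: a_t = (7870 + 57100)/2 = 32485 km.
Transfer time t = π√(a_t³/μ) = π√((32485)³ / 3.98965×10^5) = 29120 s.
Converting: 29120 s ÷ 3600 s/hour = 8.09 hours.

t = 8.09 hours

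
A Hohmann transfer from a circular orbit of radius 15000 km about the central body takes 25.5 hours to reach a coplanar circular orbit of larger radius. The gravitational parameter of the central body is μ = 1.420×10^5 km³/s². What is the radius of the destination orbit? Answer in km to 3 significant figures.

Transfer time t = 25.5 hours = 91800 s, and t = π√(a_t³/μ).
So a_t = (μ t²/π²)^(1/3) = (1.420×10^5 × (91800)² / π²)^(1/3) = 49495 km.
Since a_t = (r₁ + r₂)/2, r₂ = 2a_t − r₁ = 2×49495 − 15000 = 83990 km.

r₂ = 84000 km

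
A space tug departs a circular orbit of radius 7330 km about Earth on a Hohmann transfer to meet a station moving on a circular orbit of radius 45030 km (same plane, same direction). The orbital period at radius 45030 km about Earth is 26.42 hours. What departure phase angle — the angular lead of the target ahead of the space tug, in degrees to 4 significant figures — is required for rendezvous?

From Kepler's third law T² = 4π²r³/μ at r = 45030 km, T = 26.42 hours = 26.42 × 3600 s = 95112 s: μ = 4π²r³/T² = 3.98469×10^5 km³/s².
Transfer-ellipse semi-major axis a_t = (r₁ + r₂)/2 = (7330 + 45030)/2 = 26180 km.
Transfer time t = π√(a_t³/μ) = 21081.8 s.
The target's mean motion on its circular orbit is ω₂ = √(μ/r₂³) = 6.60609×10^-5 rad/s.
Angle swept by the target during transfer: ω₂·t = 1.39268 rad = 79.79°.
The space tug traverses 180° on the transfer ellipse, so the target must lead by 180° − 79.79° = 100.2°.

φ = 100.2°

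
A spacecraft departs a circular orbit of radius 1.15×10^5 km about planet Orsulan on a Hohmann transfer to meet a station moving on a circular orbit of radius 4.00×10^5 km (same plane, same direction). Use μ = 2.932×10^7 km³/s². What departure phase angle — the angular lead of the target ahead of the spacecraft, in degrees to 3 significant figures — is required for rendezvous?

The Hohmann ellipse has a_t = (r₁ + r₂)/2 = 2.575×10^5 km.
Transfer time t = π√(a_t³/μ) = 75811 s.
The target's mean motion on its circular orbit is ω₂ = √(μ/r₂³) = 2.1404×10^-5 rad/s.
Angle swept by the target during transfer: ω₂·t = 1.6227 rad = 92.97°.
The spacecraft traverses 180° on the transfer ellipse, so the target must lead by 180° − 92.97° = 87.0°.

φ = 87.0°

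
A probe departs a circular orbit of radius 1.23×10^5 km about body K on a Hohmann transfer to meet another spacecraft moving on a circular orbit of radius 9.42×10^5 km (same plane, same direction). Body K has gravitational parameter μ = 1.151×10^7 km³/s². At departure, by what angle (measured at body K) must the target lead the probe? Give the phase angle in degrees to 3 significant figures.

φ = 103°

Semi-major axis of the transfer orbit: a_t = (1.230×10^5 + 9.420×10^5)/2 = 5.325×10^5 km.
Transfer time t = π√(a_t³/μ) = 3.598×10^5 s.
The target's mean motion on its circular orbit is ω₂ = √(μ/r₂³) = 3.711×10^-6 rad/s.
Angle swept by the target during transfer: ω₂·t = 1.33522 rad = 76.502°.
The probe traverses 180° on the transfer ellipse, so the target must lead by 180° − 76.502° = 103°.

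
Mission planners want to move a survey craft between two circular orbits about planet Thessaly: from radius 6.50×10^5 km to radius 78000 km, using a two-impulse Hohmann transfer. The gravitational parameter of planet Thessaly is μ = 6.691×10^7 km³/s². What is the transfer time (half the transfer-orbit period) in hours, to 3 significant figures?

Transfer-ellipse semi-major axis a_t = (r₁ + r₂)/2 = (6.500×10^5 + 78000)/2 = 3.640×10^5 km.
By Kepler's third law the transfer-orbit period is T = 2π√(a_t³/μ), so t = T/2 = 84340 s.
Converting: 84340 s ÷ 3600 s/hour = 23.4 hours.

t = 23.4 hours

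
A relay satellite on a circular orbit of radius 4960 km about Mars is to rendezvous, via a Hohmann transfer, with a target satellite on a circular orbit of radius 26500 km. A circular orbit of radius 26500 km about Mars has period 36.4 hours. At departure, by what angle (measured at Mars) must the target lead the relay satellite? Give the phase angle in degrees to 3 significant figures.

From Kepler's third law T² = 4π²r³/μ at r = 26500 km, T = 36.4 hours = 36.4 × 3600 s = 1.3104×10^5 s: μ = 4π²r³/T² = 42784.8 km³/s².
The Hohmann ellipse has a_t = (r₁ + r₂)/2 = 15730 km.
The half-period of the transfer ellipse is t = π√(a_t³/μ) = 29964 s.
Target angular speed ω₂ = √(μ/r₂³) = 4.7949×10^-5 rad/s.
Angle swept by the target during transfer: ω₂·t = 1.4367 rad = 82.32°.
Arrival is 180° from departure on the ellipse, so φ = 180° − 82.32° = 97.7°.

φ = 97.7°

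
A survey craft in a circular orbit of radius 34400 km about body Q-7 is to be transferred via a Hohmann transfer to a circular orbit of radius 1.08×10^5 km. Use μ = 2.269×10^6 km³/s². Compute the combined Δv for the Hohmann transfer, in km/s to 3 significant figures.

Δv = 3.28 km/s

Transfer-ellipse semi-major axis a_t = (r₁ + r₂)/2 = (34400 + 1.080×10^5)/2 = 71200 km.
Circular speed at r₁: v₁ = √(μ/r₁) = √(2.269×10^6/34400) = 8.12153 km/s.
On the transfer ellipse at r₁, v² = μ(2/r − 1/a) gives v_p = √[μ(2/r₁ − 1/a_t)] = 10.0025 km/s.
First burn Δv₁ = |v_p − v₁| = 1.881 km/s.
Circular speed at r₂: v₂ = √(μ/r₂) = 4.584 km/s.
Transfer-orbit speed at r₂: v_a = √[μ(2/r₂ − 1/a_t)] = 3.186 km/s.
Second burn Δv₂ = |v₂ − v_a| = 1.398 km/s.
Δv = Δv₁ + Δv₂ = 1.881 + 1.398 = 3.279 km/s.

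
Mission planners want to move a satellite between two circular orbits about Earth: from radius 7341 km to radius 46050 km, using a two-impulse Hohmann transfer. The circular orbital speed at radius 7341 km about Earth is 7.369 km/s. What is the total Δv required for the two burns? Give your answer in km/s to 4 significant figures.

Δv = 3.709 km/s

From the circular-orbit relation v² = μ/r at r = 7341 km: μ = v²r = (7.369)² × 7341 = 3.98632×10^5 km³/s².
The Hohmann ellipse has a_t = (r₁ + r₂)/2 = 26695.5 km.
At r₁ the circular-orbit speed is v₁ = √(μ/r₁) = 7.3690 km/s.
Transfer-orbit speed at r₁ (vis-viva equation): v_p = √[μ(2/r₁ − 1/a_t)] = 9.6784 km/s.
First burn Δv₁ = |v_p − v₁| = 2.3094 km/s.
At r₂, v₂ = √(μ/r₂) = 2.9422 km/s.
Transfer-orbit speed at r₂: v_a = √[μ(2/r₂ − 1/a_t)] = 1.5429 km/s.
Second burn Δv₂ = |v₂ − v_a| = 1.3993 km/s.
Total Δv = Δv₁ + Δv₂ = 3.709 km/s.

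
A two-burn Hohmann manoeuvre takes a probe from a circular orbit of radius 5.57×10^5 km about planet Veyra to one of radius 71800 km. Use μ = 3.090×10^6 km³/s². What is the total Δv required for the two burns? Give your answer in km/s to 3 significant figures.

The Hohmann ellipse has a_t = (r₁ + r₂)/2 = 3.144×10^5 km.
At r₁ the circular-orbit speed is v₁ = √(μ/r₁) = 2.35533 km/s.
Transfer-orbit speed at r₁ (vis-viva): v_a = √[μ(2/r₁ − 1/a_t)] = 1.12557 km/s.
First burn Δv₁ = |v_a − v₁| = 1.2298 km/s.
Circular speed at r₂: v₂ = √(μ/r₂) = 6.5602 km/s.
Transfer-orbit speed at r₂: v_p = √[μ(2/r₂ − 1/a_t)] = 8.7318 km/s.
Second burn Δv₂ = |v₂ − v_p| = 2.1716 km/s.
Total Δv = Δv₁ + Δv₂ = 3.401 km/s.

Δv = 3.40 km/s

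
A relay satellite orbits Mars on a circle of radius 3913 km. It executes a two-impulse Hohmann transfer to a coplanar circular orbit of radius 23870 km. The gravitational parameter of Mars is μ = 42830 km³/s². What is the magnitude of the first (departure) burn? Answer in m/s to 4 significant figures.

The Hohmann ellipse has a_t = (r₁ + r₂)/2 = 13891.5 km.
Circular speed at r = 3913 km: v_c = √(μ/r) = 3.3084 km/s.
Transfer-orbit speed at the same r (vis-viva, a = a_t): v_t = √[μ(2/r − 1/a_t)] = 4.3368 km/s.
Δv₁ = |v_t − v_c| = |4.3368 − 3.3084| = 1.028 km/s.

Δv₁ = 1028 m/s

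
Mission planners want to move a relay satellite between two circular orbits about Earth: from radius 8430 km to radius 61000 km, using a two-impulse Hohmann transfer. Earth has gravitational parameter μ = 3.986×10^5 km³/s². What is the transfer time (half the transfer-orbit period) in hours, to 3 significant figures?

t = 8.94 hours

Semi-major axis of the transfer orbit: a_t = (8430 + 61000)/2 = 34715 km.
Half the transfer-orbit period gives t = π√(a_t³/μ) = 32190 s.
Converting: 32190 s ÷ 3600 s/hour = 8.94 hours.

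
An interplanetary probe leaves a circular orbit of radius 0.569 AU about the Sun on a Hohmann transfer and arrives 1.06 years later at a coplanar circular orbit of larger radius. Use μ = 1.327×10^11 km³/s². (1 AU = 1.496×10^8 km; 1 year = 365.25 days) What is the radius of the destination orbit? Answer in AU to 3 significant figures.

In km: r₁ = 0.569 × 1.496×10^8 = 8.51224×10^7 km.
Transfer time t = 1.06 years × 365.25 × 86400 s = 3.3451056×10^7 s, and t = π√(a_t³/μ).
So a_t = (μ t²/π²)^(1/3) = (1.327×10^11 × (3.3451056×10^7)² / π²)^(1/3) = 2.4687×10^8 km.
Since a_t = (r₁ + r₂)/2, r₂ = 2a_t − r₁ = 2×2.4687×10^8 − 8.51224×10^7 = 4.086176×10^8 km.
In AU: r₂ = 4.086176×10^8 / 1.496×10^8 = 2.73 AU.

r₂ = 2.73 AU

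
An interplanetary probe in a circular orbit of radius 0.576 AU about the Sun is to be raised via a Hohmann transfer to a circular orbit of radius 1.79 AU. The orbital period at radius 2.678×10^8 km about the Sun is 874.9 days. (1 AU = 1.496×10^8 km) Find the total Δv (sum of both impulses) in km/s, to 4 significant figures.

Δv = 15.76 km/s

From Kepler's third law T² = 4π²r³/μ at r = 2.678×10^8 km, T = 874.9 days = 874.9 × 86400 s = 7.559136×10^7 s: μ = 4π²r³/T² = 1.32693×10^11 km³/s².
In km: r₁ = 0.576 × 1.496×10^8 = 8.61696×10^7 km; r₂ = 1.79 × 1.496×10^8 = 2.67784×10^8 km.
Semi-major axis of the transfer orbit: a_t = (8.61696×10^7 + 2.67784×10^8)/2 = 1.769768×10^8 km.
Circular speed at r₁: v₁ = √(μ/r₁) = √(1.32693×10^11/8.61696×10^7) = 39.2416 km/s.
On the transfer ellipse at r₁, vis-viva equation gives v_p = √[μ(2/r₁ − 1/a_t)] = 48.2704 km/s.
First burn Δv₁ = |v_p − v₁| = 9.029 km/s.
Circular speed at r₂: v₂ = √(μ/r₂) = 22.260 km/s.
Transfer-orbit speed at r₂: v_a = √[μ(2/r₂ − 1/a_t)] = 15.533 km/s.
Second burn Δv₂ = |v₂ − v_a| = 6.727 km/s.
Δv = Δv₁ + Δv₂ = 9.029 + 6.727 = 15.76 km/s.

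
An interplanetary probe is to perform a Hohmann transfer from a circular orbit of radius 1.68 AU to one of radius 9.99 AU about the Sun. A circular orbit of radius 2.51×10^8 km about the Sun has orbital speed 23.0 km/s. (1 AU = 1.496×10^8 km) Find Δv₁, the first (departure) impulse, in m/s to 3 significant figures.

Δv₁ = 7090 m/s

From the circular-orbit relation v² = μ/r at r = 2.51×10^8 km: μ = v²r = (23.0)² × 2.51×10^8 = 1.32779×10^11 km³/s².
In km: r₁ = 1.68 × 1.496×10^8 = 2.51328×10^8 km; r₂ = 9.99 × 1.496×10^8 = 1.494504×10^9 km.
The Hohmann ellipse has a_t = (r₁ + r₂)/2 = 8.72916×10^8 km.
Circular speed at r = 2.51328×10^8 km: v_c = √(μ/r) = 22.985 km/s.
Vis-viva on the transfer ellipse at r = 2.51328×10^8 km gives v_t = √[μ(2/r − 1/a_t)] = 30.075 km/s.
Δv₁ = |v_t − v_c| = |30.075 − 22.985| = 7.090 km/s.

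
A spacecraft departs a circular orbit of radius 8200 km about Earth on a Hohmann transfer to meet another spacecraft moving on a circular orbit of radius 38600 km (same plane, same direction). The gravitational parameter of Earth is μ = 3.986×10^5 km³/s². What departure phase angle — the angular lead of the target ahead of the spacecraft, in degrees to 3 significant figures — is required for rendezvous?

φ = 95.0°

Transfer-ellipse semi-major axis a_t = (r₁ + r₂)/2 = (8200 + 38600)/2 = 23400 km.
Transfer time t = π√(a_t³/μ) = 17811.7 s.
The target's mean motion on its circular orbit is ω₂ = √(μ/r₂³) = 8.32507×10^-5 rad/s.
Angle swept by the target during transfer: ω₂·t = 1.4828 rad = 84.96°.
Arrival is 180° from departure on the ellipse, so φ = 180° − 84.96° = 95.0°.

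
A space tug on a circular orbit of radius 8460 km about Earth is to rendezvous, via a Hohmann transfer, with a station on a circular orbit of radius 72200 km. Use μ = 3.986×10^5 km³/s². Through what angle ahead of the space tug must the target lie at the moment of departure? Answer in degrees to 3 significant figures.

φ = 105°

The Hohmann ellipse has a_t = (r₁ + r₂)/2 = 40330 km.
The half-period of the transfer ellipse is t = π√(a_t³/μ) = 40301.7 s.
The target's mean motion on its circular orbit is ω₂ = √(μ/r₂³) = 3.25434×10^-5 rad/s.
Angle swept by the target during transfer: ω₂·t = 1.3116 rad = 75.15°.
Arrival is 180° from departure on the ellipse, so φ = 180° − 75.15° = 105°.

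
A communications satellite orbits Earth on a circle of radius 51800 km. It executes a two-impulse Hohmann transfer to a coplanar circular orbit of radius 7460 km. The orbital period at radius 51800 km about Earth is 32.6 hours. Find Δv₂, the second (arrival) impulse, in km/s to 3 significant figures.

From Kepler's third law T² = 4π²r³/μ at r = 51800 km, T = 32.6 hours = 32.6 × 3600 s = 1.1736×10^5 s: μ = 4π²r³/T² = 3.98390×10^5 km³/s².
Transfer-ellipse semi-major axis a_t = (r₁ + r₂)/2 = (51800 + 7460)/2 = 29630 km.
On the circular orbit at r = 7460 km, v_c = √(μ/r) = 7.3078 km/s.
Vis-viva on the transfer ellipse at r = 7460 km gives v_t = √[μ(2/r − 1/a_t)] = 9.6624 km/s.
Δv₂ = |v_t − v_c| = |9.6624 − 7.3078| = 2.355 km/s.

Δv₂ = 2.35 km/s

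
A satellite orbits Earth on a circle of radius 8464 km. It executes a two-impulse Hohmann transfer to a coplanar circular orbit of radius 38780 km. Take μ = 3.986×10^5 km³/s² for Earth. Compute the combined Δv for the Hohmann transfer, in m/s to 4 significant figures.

Δv = 3217 m/s

Semi-major axis of the transfer orbit: a_t = (8464 + 38780)/2 = 23622 km.
Circular speed at r₁: v₁ = √(μ/r₁) = √(3.986×10^5/8464) = 6.8625 km/s.
On the transfer ellipse at r₁, vis-viva equation gives v_p = √[μ(2/r₁ − 1/a_t)] = 8.7928 km/s.
First burn Δv₁ = |v_p − v₁| = 1.930 km/s.
Circular speed at r₂: v₂ = √(μ/r₂) = 3.206 km/s.
Transfer-orbit speed at r₂: v_a = √[μ(2/r₂ − 1/a_t)] = 1.919 km/s.
Second burn Δv₂ = |v₂ − v_a| = 1.287 km/s.
Δv = Δv₁ + Δv₂ = 1.930 + 1.287 = 3.217 km/s.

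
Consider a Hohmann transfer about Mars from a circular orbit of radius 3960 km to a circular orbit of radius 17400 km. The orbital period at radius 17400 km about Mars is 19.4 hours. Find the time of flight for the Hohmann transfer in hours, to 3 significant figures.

From Kepler's third law T² = 4π²r³/μ at r = 17400 km, T = 19.4 hours = 19.4 × 3600 s = 69840 s: μ = 4π²r³/T² = 42638.2 km³/s².
The Hohmann ellipse has a_t = (r₁ + r₂)/2 = 10680 km.
By Kepler's third law the transfer-orbit period is T = 2π√(a_t³/μ), so t = T/2 = 16790 s.
Converting: 16790 s ÷ 3600 s/hour = 4.66 hours.

t = 4.66 hours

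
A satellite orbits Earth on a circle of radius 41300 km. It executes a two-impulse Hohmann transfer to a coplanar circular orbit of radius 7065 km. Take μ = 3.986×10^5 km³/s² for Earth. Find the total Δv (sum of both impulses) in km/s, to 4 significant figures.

Δv = 3.732 km/s

Transfer-ellipse semi-major axis a_t = (r₁ + r₂)/2 = (41300 + 7065)/2 = 24182.5 km.
At r₁ the circular-orbit speed is v₁ = √(μ/r₁) = 3.10666 km/s.
Transfer-orbit speed at r₁ (vis-viva equation): v_a = √[μ(2/r₁ − 1/a_t)] = 1.67919 km/s.
First burn Δv₁ = |v_a − v₁| = 1.427 km/s.
At r₂, v₂ = √(μ/r₂) = 7.511 km/s.
Transfer-orbit speed at r₂: v_p = √[μ(2/r₂ − 1/a_t)] = 9.816 km/s.
Second burn Δv₂ = |v₂ − v_p| = 2.305 km/s.
Total Δv = Δv₁ + Δv₂ = 3.732 km/s.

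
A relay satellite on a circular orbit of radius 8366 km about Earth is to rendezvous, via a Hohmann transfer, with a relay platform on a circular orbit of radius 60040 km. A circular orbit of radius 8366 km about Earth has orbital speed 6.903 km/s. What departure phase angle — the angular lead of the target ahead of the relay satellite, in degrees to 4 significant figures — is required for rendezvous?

φ = 102.6°

From the circular-orbit relation v² = μ/r at r = 8366 km: μ = v²r = (6.903)² × 8366 = 3.98652×10^5 km³/s².
Transfer-ellipse semi-major axis a_t = (r₁ + r₂)/2 = (8366 + 60040)/2 = 34203 km.
Transfer time t = π√(a_t³/μ) = 31473.8 s.
The target's mean motion on its circular orbit is ω₂ = √(μ/r₂³) = 4.29176×10^-5 rad/s.
Angle swept by the target during transfer: ω₂·t = 1.35078 rad = 77.39°.
The relay satellite traverses 180° on the transfer ellipse, so the target must lead by 180° − 77.39° = 102.6°.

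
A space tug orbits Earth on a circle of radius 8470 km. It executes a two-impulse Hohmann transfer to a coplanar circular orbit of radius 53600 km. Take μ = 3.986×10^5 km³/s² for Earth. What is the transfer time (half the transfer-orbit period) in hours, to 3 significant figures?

t = 7.56 hours

Semi-major axis of the transfer orbit: a_t = (8470 + 53600)/2 = 31035 km.
Half the transfer-orbit period gives t = π√(a_t³/μ) = 27210 s.
Converting: 27210 s ÷ 3600 s/hour = 7.56 hours.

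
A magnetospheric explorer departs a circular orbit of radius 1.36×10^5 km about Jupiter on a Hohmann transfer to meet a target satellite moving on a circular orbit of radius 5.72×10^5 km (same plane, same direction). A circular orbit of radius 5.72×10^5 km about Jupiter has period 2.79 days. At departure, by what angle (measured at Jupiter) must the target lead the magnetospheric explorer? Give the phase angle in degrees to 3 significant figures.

From Kepler's third law T² = 4π²r³/μ at r = 5.72×10^5 km, T = 2.79 days = 2.79 × 86400 s = 2.41056×10^5 s: μ = 4π²r³/T² = 1.27149×10^8 km³/s².
The Hohmann ellipse has a_t = (r₁ + r₂)/2 = 3.540×10^5 km.
Transfer time t = π√(a_t³/μ) = 58681.2 s.
The target's mean motion on its circular orbit is ω₂ = √(μ/r₂³) = 2.60653×10^-5 rad/s.
Angle swept by the target during transfer: ω₂·t = 1.52954 rad = 87.64°.
Arrival is 180° from departure on the ellipse, so φ = 180° − 87.64° = 92.4°.

φ = 92.4°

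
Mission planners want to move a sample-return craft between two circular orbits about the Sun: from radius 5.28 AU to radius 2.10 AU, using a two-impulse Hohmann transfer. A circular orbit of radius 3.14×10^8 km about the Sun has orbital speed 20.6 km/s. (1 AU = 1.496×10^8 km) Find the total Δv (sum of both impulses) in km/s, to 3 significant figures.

From the circular-orbit relation v² = μ/r at r = 3.14×10^8 km: μ = v²r = (20.6)² × 3.14×10^8 = 1.33249×10^11 km³/s².
In km: r₁ = 5.28 × 1.496×10^8 = 7.89888×10^8 km; r₂ = 2.10 × 1.496×10^8 = 3.1416×10^8 km.
Transfer-ellipse semi-major axis a_t = (r₁ + r₂)/2 = (7.89888×10^8 + 3.1416×10^8)/2 = 5.52024×10^8 km.
Circular speed at r₁: v₁ = √(μ/r₁) = √(1.33249×10^11/7.89888×10^8) = 12.988 km/s.
Transfer-orbit speed at r₁ (v² = μ(2/r − 1/a)): v_a = √[μ(2/r₁ − 1/a_t)] = 9.7982 km/s.
First burn Δv₁ = |v_a − v₁| = 3.190 km/s.
Circular speed at r₂: v₂ = √(μ/r₂) = 20.5948 km/s.
Transfer-orbit speed at r₂: v_p = √[μ(2/r₂ − 1/a_t)] = 24.6354 km/s.
Second burn Δv₂ = |v₂ − v_p| = 4.041 km/s.
Total Δv = Δv₁ + Δv₂ = 7.231 km/s.

Δv = 7.23 km/s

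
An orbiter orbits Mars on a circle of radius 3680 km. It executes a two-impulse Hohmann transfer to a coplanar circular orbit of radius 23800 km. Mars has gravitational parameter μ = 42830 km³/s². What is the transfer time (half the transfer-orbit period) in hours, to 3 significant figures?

The Hohmann ellipse has a_t = (r₁ + r₂)/2 = 13740 km.
Transfer time t = π√(a_t³/μ) = π√((13740)³ / 42830) = 24450 s.
Converting: 24450 s ÷ 3600 s/hour = 6.79 hours.

t = 6.79 hours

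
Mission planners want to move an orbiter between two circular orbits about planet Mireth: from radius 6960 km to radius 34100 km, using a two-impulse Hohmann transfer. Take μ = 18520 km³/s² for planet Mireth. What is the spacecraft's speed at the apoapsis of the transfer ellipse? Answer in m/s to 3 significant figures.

v = 429 m/s

The Hohmann ellipse has a_t = (r₁ + r₂)/2 = 20530 km.
At apoapsis, r = 34100 km.
Applying v² = μ(2/r − 1/a_t): v = 0.4291 km/s.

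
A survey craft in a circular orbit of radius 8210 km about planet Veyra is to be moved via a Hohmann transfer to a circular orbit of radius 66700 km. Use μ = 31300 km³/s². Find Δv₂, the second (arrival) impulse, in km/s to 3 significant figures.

Δv₂ = 0.364 km/s

Semi-major axis of the transfer orbit: a_t = (8210 + 66700)/2 = 37455 km.
Circular speed at r = 66700 km: v_c = √(μ/r) = 0.6850 km/s.
Transfer-orbit speed at the same r (vis-viva, a = a_t): v_t = √[μ(2/r − 1/a_t)] = 0.3207 km/s.
Δv₂ = |v_t − v_c| = |0.3207 − 0.6850| = 0.3643 km/s.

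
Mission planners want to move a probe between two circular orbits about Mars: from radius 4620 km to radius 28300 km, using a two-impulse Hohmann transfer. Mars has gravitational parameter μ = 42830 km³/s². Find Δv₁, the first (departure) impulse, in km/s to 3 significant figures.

The Hohmann ellipse has a_t = (r₁ + r₂)/2 = 16460 km.
Circular speed at r = 4620 km: v_c = √(μ/r) = 3.0448 km/s.
Vis-viva on the transfer ellipse at r = 4620 km gives v_t = √[μ(2/r − 1/a_t)] = 3.9924 km/s.
Δv₁ = |v_t − v_c| = |3.9924 − 3.0448| = 0.9476 km/s.

Δv₁ = 0.948 km/s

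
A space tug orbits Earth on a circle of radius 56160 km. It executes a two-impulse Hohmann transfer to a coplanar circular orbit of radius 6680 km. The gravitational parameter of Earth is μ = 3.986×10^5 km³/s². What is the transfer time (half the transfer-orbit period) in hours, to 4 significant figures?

Transfer-ellipse semi-major axis a_t = (r₁ + r₂)/2 = (56160 + 6680)/2 = 31420 km.
Transfer time t = π√(a_t³/μ) = π√((31420)³ / 3.986×10^5) = 27713 s.
Converting: 27713 s ÷ 3600 s/hour = 7.698 hours.

t = 7.698 hours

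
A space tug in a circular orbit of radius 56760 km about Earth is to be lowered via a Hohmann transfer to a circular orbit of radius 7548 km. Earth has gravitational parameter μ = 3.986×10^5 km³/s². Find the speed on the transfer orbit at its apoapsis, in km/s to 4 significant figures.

v = 1.284 km/s

Transfer-ellipse semi-major axis a_t = (r₁ + r₂)/2 = (56760 + 7548)/2 = 32154 km.
At apoapsis, r = 56760 km.
Applying v² = μ(2/r − 1/a_t): v = 1.284 km/s.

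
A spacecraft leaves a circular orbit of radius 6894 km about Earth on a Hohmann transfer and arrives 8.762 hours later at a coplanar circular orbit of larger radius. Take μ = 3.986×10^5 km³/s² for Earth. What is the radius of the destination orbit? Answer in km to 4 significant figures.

Transfer time t = 8.762 hours = 31543.2 s, and t = π√(a_t³/μ).
So a_t = (μ t²/π²)^(1/3) = (3.986×10^5 × (31543.2)² / π²)^(1/3) = 34252 km.
Since a_t = (r₁ + r₂)/2, r₂ = 2a_t − r₁ = 2×34252 − 6894 = 61610 km.

r₂ = 61610 km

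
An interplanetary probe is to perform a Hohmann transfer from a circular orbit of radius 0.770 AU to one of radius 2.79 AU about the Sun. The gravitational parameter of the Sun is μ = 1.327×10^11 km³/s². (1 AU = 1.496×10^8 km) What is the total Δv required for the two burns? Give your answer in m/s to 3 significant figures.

Δv = 14700 m/s

In km: r₁ = 0.770 × 1.496×10^8 = 1.15192×10^8 km; r₂ = 2.79 × 1.496×10^8 = 4.17384×10^8 km.
The Hohmann ellipse has a_t = (r₁ + r₂)/2 = 2.66288×10^8 km.
At r₁ the circular-orbit speed is v₁ = √(μ/r₁) = 33.9410 km/s.
Transfer-orbit speed at r₁ (vis-viva): v_p = √[μ(2/r₁ − 1/a_t)] = 42.4929 km/s.
First burn Δv₁ = |v_p − v₁| = 8.5519 km/s.
At r₂, v₂ = √(μ/r₂) = 17.83067 km/s.
Transfer-orbit speed at r₂: v_a = √[μ(2/r₂ − 1/a_t)] = 11.72743 km/s.
Second burn Δv₂ = |v₂ − v_a| = 6.1032 km/s.
Δv = Δv₁ + Δv₂ = 8.5519 + 6.1032 = 14.66 km/s.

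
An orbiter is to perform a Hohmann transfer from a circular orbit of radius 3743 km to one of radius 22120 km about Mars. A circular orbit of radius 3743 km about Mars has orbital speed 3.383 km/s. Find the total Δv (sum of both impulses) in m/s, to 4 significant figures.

Δv = 1684 m/s

From the circular-orbit relation v² = μ/r at r = 3743 km: μ = v²r = (3.383)² × 3743 = 42837.5 km³/s².
The Hohmann ellipse has a_t = (r₁ + r₂)/2 = 12931.5 km.
Circular speed at r₁: v₁ = √(μ/r₁) = √(42837.5/3743) = 3.38300 km/s.
Transfer-orbit speed at r₁ (vis-viva equation): v_p = √[μ(2/r₁ − 1/a_t)] = 4.42456 km/s.
First burn Δv₁ = |v_p − v₁| = 1.04156 km/s.
Circular speed at r₂: v₂ = √(μ/r₂) = 1.391616 km/s.
Transfer-orbit speed at r₂: v_a = √[μ(2/r₂ − 1/a_t)] = 0.7486948 km/s.
Second burn Δv₂ = |v₂ − v_a| = 0.642921 km/s.
Total Δv = Δv₁ + Δv₂ = 1.684 km/s.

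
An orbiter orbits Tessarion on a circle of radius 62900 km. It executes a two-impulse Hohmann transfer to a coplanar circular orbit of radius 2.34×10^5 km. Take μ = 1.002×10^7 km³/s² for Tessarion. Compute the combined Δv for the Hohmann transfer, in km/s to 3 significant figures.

Transfer-ellipse semi-major axis a_t = (r₁ + r₂)/2 = (62900 + 2.340×10^5)/2 = 1.4845×10^5 km.
At r₁ the circular-orbit speed is v₁ = √(μ/r₁) = 12.621 km/s.
Transfer-orbit speed at r₁ (vis-viva equation): v_p = √[μ(2/r₁ − 1/a_t)] = 15.846 km/s.
First burn Δv₁ = |v_p − v₁| = 3.225 km/s.
Circular speed at r₂: v₂ = √(μ/r₂) = 6.544 km/s.
Transfer-orbit speed at r₂: v_a = √[μ(2/r₂ − 1/a_t)] = 4.260 km/s.
Second burn Δv₂ = |v₂ − v_a| = 2.284 km/s.
Total Δv = Δv₁ + Δv₂ = 5.509 km/s.

Δv = 5.51 km/s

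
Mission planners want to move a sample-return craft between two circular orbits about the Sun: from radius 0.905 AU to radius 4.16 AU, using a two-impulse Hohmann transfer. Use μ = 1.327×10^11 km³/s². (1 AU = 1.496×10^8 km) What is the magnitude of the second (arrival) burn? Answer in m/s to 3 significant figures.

Δv₂ = 5870 m/s

In km: r₁ = 0.905 × 1.496×10^8 = 1.35388×10^8 km; r₂ = 4.16 × 1.496×10^8 = 6.22336×10^8 km.
Transfer-ellipse semi-major axis a_t = (r₁ + r₂)/2 = (1.35388×10^8 + 6.22336×10^8)/2 = 3.78862×10^8 km.
On the circular orbit at r = 6.22336×10^8 km, v_c = √(μ/r) = 14.602 km/s.
Transfer-orbit speed at the same r (vis-viva, a = a_t): v_t = √[μ(2/r − 1/a_t)] = 8.7292 km/s.
Δv₂ = |v_t − v_c| = |8.7292 − 14.602| = 5.873 km/s.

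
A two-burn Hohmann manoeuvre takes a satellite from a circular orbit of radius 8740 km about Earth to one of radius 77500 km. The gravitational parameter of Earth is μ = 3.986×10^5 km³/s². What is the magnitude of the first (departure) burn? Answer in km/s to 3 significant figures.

Δv₁ = 2.30 km/s

Transfer-ellipse semi-major axis a_t = (r₁ + r₂)/2 = (8740 + 77500)/2 = 43120 km.
Circular speed at r = 8740 km: v_c = √(μ/r) = 6.7533 km/s.
Vis-viva on the transfer ellipse at r = 8740 km gives v_t = √[μ(2/r − 1/a_t)] = 9.0537 km/s.
Δv₁ = |v_t − v_c| = |9.0537 − 6.7533| = 2.300 km/s.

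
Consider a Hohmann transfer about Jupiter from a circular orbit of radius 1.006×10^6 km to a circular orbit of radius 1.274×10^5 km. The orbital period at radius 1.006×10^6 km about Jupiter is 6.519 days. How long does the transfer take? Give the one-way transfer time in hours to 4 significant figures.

From Kepler's third law T² = 4π²r³/μ at r = 1.006×10^6 km, T = 6.519 days = 6.519 × 86400 s = 5.632416×10^5 s: μ = 4π²r³/T² = 1.26696×10^8 km³/s².
The Hohmann ellipse has a_t = (r₁ + r₂)/2 = 5.667×10^5 km.
Transfer time t = π√(a_t³/μ) = π√((5.667×10^5)³ / 1.26696×10^8) = 1.19069×10^5 s.
Converting: 1.19069×10^5 s ÷ 3600 s/hour = 33.07 hours.

t = 33.07 hours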